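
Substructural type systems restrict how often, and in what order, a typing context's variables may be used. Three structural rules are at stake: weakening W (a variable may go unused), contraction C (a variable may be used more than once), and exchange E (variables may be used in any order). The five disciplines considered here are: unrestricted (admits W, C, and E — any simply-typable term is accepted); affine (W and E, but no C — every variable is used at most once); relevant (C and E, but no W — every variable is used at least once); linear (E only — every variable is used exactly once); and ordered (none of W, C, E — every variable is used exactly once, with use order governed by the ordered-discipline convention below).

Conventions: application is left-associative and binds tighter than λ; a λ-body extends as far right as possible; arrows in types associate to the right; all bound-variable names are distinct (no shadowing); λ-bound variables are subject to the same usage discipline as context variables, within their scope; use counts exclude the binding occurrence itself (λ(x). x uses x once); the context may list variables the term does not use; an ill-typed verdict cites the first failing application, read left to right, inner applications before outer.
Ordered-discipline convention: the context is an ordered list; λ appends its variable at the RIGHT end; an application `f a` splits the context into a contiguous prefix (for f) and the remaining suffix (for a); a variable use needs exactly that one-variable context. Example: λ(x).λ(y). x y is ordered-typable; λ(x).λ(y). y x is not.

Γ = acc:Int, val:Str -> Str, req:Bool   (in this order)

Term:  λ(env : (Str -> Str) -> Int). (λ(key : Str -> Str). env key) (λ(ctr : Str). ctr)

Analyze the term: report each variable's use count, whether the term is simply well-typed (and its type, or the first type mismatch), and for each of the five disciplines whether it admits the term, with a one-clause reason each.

counts: acc: 0×; val: 0×; req: 0×; env [bound]: 1×; key [bound]: 1×; ctr [bound]: 1×
left-to-right use order: env, key, ctr
typing: ✓ — ((Str -> Str) -> Int) -> Int
ordered: ✗, needs weakening: acc, val, req unused
linear: ✗, needs weakening: acc, val, req unused
affine: ✓, none of acc, val, req, env, key, ctr used more than once
relevant: ✗, needs weakening: acc, val, req unused
unrestricted: ✓, well-typed at ((Str -> Str) -> Int) -> Int; no restrictions here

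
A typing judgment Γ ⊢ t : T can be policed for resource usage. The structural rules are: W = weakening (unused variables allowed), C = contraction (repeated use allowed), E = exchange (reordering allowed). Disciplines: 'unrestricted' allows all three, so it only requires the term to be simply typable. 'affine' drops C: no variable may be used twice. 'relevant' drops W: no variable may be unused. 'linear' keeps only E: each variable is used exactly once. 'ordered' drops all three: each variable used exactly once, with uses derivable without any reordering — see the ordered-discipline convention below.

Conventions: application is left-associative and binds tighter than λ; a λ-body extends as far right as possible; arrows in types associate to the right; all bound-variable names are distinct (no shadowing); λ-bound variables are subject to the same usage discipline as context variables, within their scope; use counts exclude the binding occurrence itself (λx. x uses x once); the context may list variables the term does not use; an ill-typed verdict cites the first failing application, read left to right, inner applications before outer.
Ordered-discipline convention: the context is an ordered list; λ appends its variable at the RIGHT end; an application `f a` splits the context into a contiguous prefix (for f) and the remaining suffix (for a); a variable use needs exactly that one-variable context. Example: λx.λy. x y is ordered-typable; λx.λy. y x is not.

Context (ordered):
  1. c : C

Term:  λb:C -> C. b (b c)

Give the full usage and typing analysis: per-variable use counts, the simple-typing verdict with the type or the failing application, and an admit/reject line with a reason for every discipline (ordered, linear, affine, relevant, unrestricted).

counts: c ×1, b (bound) ×2
order of uses: b, b, c
typing: the term checks, with type (C -> C) -> C
ordered: ✗, repeated use of b ×2
linear: ✗, repeated use of b ×2
affine: ✗, repeated use of b ×2
relevant: ✓, at least one use each (c, b)
unrestricted: ✓, typability at (C -> C) -> C is all that's needed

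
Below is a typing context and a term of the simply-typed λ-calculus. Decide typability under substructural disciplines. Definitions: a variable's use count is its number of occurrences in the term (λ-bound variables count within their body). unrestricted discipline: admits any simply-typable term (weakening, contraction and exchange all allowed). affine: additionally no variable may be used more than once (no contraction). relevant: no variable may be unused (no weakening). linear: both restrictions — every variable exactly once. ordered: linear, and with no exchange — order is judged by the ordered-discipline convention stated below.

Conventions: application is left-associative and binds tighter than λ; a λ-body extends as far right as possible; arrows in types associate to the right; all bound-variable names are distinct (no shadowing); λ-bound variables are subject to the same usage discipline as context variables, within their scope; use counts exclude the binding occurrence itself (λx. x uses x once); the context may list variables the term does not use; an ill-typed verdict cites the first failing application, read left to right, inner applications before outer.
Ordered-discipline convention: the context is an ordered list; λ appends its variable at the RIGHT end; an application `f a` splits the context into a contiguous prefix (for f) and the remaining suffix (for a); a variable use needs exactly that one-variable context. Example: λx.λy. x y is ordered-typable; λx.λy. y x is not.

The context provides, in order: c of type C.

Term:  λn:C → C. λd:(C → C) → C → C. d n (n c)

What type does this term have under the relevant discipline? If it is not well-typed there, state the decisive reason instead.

term : (C → C) → ((C → C) → C → C) → C
variable uses: c ×1, n (bound) ×2, d (bound) ×1
order of uses: d, n, n, c
typing: ✓ — (C → C) → ((C → C) → C → C) → C
across the five disciplines: ordered ✗ · linear ✗ · affine ✗ · relevant ✓ · unrestricted ✓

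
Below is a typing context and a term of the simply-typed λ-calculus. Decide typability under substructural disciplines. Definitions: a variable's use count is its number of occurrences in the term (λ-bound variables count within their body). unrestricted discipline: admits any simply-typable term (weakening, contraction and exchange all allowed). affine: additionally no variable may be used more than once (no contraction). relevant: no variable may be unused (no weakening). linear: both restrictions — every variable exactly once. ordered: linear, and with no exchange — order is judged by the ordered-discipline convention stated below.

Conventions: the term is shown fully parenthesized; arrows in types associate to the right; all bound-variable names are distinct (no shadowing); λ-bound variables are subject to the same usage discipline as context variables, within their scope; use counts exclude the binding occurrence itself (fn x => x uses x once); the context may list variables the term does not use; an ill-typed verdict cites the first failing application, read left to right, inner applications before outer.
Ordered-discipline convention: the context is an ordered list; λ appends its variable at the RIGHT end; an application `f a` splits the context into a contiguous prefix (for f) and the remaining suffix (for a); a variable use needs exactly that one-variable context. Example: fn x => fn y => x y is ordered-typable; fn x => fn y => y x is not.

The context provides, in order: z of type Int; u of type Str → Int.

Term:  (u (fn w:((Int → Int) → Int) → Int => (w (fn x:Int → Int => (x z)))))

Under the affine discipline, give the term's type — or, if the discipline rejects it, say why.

not well-typed under affine — not simply typable
usage: z: 1×; u: 1×; w (bound): 1×; x (bound): 1×
left-to-right use order: u, w, x, z
typing: ill-typed: an argument (((Int → Int) → Int) → Int) → Int mismatches the expected Str
per-discipline verdicts: ordered ✗; linear ✗; affine ✗; relevant ✗; unrestricted ✗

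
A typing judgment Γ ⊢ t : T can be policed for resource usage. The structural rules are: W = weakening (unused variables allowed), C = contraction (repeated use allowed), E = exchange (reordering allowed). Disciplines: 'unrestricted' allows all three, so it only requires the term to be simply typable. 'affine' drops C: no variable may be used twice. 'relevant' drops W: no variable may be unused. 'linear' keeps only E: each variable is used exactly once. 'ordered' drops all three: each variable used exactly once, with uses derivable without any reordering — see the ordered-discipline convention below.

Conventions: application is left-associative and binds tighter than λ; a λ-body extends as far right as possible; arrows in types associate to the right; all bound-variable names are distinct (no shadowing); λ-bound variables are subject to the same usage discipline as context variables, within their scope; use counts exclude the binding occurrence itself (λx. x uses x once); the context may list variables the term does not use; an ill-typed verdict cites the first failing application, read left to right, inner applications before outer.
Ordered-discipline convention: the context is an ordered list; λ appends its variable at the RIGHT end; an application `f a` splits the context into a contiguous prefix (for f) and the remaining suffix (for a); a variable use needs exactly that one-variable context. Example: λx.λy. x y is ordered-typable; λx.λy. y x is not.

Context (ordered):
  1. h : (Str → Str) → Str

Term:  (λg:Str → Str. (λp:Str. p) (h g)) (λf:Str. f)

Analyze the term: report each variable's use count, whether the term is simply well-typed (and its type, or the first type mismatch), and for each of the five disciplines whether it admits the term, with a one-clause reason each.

use counts: h=1, g (bound)=1, p (bound)=1, f (bound)=1
left-to-right use order: p, h, g, f
typing: the term checks, with type Str
ordered: ✓, h, g, p, f: once each, no exchange needed
linear: ✓, exactly-once usage across h, g, p, f
affine: ✓, none of h, g, p, f used more than once
relevant: ✓, at least one use each (h, g, p, f)
unrestricted: ✓, type-checks (Str) and nothing is barred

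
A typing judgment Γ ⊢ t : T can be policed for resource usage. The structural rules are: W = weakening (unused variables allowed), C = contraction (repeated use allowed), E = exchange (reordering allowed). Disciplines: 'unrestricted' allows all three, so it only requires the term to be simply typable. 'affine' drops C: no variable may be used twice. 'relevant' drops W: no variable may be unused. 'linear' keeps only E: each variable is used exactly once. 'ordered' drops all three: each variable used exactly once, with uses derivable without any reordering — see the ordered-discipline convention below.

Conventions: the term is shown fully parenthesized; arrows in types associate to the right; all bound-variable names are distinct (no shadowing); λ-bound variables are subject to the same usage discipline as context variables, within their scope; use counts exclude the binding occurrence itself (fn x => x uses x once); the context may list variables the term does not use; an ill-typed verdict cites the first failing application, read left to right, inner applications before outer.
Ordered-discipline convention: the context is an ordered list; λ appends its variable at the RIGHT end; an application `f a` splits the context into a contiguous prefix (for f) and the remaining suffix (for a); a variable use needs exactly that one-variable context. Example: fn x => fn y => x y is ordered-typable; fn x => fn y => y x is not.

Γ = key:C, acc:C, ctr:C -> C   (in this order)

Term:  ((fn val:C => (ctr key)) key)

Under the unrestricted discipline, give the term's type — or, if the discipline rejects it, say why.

term : C
use counts: key: 2; acc: 0; ctr: 1; val [bound]: 0
use order (left to right): ctr, key, key
typing: ✓ — C
all disciplines: ordered ✗; linear ✗; affine ✗; relevant ✗; unrestricted ✓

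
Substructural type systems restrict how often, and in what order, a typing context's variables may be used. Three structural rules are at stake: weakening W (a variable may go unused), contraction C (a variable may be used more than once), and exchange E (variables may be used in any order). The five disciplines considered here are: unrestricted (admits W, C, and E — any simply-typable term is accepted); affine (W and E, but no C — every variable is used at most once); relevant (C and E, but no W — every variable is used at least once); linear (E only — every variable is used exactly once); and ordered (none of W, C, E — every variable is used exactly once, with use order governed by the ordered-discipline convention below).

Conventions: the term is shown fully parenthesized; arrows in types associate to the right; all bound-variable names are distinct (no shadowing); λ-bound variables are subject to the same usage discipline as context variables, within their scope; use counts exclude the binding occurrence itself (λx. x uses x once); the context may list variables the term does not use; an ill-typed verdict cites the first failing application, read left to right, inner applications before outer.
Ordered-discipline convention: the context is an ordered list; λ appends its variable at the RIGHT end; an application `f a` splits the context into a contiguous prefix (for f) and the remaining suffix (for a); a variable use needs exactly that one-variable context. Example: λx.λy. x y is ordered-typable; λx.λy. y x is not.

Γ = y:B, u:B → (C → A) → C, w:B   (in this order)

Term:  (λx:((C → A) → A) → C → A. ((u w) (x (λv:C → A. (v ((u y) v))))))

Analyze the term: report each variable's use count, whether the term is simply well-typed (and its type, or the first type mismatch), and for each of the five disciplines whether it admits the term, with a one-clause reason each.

counts: y ×1, u ×2, w ×1, x (bound) ×1, v (bound) ×2
order of uses: u, w, x, v, u, y, v
typing: the term checks, with type (((C → A) → A) → C → A) → C
ordered: ✗, needs contraction — u ×2, v ×2
linear: ✗, needs contraction — u ×2, v ×2
affine: ✗, needs contraction — u ×2, v ×2
relevant: ✓, none of y, u, w, x, v goes unused
unrestricted: ✓, typability at (((C → A) → A) → C → A) → C is all that's needed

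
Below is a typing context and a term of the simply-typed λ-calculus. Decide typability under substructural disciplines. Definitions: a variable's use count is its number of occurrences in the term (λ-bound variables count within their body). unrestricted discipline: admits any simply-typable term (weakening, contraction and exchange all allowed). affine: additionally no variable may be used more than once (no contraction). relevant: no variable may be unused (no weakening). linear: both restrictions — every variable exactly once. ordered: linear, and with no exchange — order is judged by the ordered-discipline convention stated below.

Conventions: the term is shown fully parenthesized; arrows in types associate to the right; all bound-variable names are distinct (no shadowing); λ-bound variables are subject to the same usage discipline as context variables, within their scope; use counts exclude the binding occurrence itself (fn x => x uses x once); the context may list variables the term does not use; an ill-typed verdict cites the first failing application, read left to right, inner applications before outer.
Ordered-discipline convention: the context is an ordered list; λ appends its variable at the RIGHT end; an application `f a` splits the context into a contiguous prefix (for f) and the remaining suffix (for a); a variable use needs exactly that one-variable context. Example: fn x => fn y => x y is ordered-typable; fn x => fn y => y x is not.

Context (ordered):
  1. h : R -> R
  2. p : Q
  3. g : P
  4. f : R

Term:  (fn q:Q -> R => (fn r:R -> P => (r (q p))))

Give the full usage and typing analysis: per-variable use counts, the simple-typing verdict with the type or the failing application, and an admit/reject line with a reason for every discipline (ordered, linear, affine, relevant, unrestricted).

counts: h: 0×; p: 1×; g: 0×; f: 0×; q (λ-bound): 1×; r (λ-bound): 1×
order of uses: r, q, p
typing: well-typed at (Q -> R) -> (R -> P) -> P
ordered: ✗ — unused: h, g, f — weakening required
linear: ✗ — unused: h, g, f — weakening required
affine: ✓ — no duplicate uses among h, p, g, f, q, r
relevant: ✗ — unused: h, g, f — weakening required
unrestricted: ✓ — typability at (Q -> R) -> (R -> P) -> P is all that's needed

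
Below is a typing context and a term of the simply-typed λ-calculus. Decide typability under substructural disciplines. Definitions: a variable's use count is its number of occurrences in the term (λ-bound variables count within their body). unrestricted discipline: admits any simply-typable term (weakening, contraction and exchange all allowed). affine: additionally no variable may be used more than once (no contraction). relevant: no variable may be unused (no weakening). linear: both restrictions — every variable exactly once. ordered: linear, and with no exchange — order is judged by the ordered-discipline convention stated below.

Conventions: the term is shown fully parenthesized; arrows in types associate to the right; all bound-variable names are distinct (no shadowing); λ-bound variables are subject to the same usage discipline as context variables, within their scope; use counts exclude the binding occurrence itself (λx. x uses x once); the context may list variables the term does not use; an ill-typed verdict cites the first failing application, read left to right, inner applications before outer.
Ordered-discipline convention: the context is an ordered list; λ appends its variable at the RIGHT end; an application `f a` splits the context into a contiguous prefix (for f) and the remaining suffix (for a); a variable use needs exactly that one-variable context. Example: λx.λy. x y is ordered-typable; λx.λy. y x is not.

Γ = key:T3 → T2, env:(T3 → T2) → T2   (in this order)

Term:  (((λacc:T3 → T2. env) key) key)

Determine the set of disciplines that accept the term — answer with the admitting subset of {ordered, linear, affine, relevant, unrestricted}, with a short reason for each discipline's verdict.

admitted in: unrestricted
use counts: key: 2×, env: 1×, acc (λ-bound): 0×
uses in reading order: env, key, key
typing: well-typed — term : T2
ordered ✗ (repeated use of key ×2; acc left unused)
linear ✗ (repeated use of key ×2; acc left unused)
affine ✗ (repeated use of key ×2)
relevant ✗ (acc left unused)
unrestricted ✓ (well-typed at T2; no restrictions here)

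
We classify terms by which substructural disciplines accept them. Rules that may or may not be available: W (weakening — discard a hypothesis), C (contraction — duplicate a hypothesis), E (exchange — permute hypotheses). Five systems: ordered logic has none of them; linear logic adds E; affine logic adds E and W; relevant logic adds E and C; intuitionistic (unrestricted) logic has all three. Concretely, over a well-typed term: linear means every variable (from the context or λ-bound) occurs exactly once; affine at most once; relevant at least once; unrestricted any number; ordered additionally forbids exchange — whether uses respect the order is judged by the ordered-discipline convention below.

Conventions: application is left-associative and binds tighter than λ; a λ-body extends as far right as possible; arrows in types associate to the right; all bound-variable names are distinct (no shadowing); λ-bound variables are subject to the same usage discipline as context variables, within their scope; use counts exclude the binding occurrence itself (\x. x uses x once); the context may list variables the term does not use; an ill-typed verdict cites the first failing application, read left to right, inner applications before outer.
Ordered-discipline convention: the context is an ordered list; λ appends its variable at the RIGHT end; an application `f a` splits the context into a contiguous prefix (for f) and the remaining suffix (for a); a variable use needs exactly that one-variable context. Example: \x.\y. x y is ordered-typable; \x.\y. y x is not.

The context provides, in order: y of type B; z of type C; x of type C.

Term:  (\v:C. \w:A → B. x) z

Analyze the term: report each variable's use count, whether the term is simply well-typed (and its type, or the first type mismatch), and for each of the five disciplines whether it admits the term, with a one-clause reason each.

counts: y: 0; z: 1; x: 1; v (bound): 0; w (bound): 0
uses in reading order: x, z
typing: ✓ — (A → B) → C
ordered: ✗, y, v, w left unused
linear: ✗, y, v, w left unused
affine: ✓, none of y, z, x, v, w used more than once
relevant: ✗, y, v, w left unused
unrestricted: ✓, type-checks ((A → B) → C) and nothing is barred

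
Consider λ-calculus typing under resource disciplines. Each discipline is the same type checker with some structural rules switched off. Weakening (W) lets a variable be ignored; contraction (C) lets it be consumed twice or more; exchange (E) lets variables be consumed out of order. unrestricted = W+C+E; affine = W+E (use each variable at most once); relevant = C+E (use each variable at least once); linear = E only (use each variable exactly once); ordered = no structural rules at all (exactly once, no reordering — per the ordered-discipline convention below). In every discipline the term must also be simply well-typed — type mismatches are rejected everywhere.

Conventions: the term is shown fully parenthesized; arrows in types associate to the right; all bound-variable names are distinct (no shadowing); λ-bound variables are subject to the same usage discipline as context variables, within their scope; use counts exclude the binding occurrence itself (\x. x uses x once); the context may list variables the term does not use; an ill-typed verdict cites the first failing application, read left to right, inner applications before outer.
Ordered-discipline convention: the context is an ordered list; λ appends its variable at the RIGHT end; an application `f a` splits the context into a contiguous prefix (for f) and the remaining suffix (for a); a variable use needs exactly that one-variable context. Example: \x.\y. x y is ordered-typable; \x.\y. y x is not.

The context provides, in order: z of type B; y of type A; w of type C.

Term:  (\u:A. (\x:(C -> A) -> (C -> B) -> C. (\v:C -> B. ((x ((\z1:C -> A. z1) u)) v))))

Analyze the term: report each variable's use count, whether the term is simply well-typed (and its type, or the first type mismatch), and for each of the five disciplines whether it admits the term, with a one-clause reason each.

variable uses: z: 0; y: 0; w: 0; u [bound]: 1; x [bound]: 1; v [bound]: 1; z1 [bound]: 1
order of uses: x, z1, u, v
typing: ill-typed: a function awaiting C -> A gets A
ordered: ✗ — not simply typable
linear: ✗ — fails simple typing
affine: ✗ — a type mismatch blocks all five
relevant: ✗ — the type mismatch rejects it
unrestricted: ✗ — not simply typable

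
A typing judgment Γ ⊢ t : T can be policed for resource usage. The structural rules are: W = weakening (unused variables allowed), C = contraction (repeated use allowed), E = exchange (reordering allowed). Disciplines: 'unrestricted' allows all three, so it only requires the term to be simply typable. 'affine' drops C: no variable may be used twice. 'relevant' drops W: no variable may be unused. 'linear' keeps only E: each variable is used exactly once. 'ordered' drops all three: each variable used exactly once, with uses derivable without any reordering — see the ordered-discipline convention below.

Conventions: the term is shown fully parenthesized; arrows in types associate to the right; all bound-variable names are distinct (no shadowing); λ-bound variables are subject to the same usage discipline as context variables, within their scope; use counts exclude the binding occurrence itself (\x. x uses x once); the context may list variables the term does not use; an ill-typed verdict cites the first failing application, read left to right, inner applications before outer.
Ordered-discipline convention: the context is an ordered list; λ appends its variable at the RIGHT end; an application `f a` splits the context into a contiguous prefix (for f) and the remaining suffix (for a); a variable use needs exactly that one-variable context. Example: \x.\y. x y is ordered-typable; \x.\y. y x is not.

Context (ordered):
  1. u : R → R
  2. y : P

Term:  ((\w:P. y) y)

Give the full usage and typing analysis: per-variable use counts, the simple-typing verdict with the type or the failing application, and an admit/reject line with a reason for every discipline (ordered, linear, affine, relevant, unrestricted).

counts: u: 0; y: 2; w [bound]: 0
order of uses: y, y
typing: well-typed at P
ordered ✗ (repeated use of y ×2; needs weakening: u, w unused)
linear ✗ (repeated use of y ×2; needs weakening: u, w unused)
affine ✗ (repeated use of y ×2)
relevant ✗ (needs weakening: u, w unused)
unrestricted ✓ (well-typed at P; no restrictions here)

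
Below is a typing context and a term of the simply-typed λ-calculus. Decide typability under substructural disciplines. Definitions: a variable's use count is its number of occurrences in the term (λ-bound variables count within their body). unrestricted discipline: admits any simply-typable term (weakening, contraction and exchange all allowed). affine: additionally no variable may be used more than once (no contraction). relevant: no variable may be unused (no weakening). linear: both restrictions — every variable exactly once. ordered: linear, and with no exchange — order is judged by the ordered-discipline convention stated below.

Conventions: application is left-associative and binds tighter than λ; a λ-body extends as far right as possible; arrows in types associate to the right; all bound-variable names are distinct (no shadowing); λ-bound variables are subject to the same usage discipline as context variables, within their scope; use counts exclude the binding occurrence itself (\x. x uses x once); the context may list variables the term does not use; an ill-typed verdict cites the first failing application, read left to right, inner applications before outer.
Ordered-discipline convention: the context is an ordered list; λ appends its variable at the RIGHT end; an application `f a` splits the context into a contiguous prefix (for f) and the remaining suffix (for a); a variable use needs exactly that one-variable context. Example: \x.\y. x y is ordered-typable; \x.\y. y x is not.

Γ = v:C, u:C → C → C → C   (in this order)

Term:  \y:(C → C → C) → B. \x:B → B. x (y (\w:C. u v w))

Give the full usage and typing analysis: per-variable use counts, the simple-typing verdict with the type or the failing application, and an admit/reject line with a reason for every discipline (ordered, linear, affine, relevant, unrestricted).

usage: v ×1; u ×1; y [bound] ×1; x [bound] ×1; w [bound] ×1
use order (left to right): x, y, u, v, w
typing: ✓ — ((C → C → C) → B) → (B → B) → B
ordered: ✗ — no ordered split (uses run x, y, u, v, w)
linear: ✓ — exactly-once usage across v, u, y, x, w
affine: ✓ — at most one use each (v, u, y, x, w)
relevant: ✓ — v, u, y, x, w: all used, weakening unneeded
unrestricted: ✓ — type-checks (((C → C → C) → B) → (B → B) → B) and nothing is barred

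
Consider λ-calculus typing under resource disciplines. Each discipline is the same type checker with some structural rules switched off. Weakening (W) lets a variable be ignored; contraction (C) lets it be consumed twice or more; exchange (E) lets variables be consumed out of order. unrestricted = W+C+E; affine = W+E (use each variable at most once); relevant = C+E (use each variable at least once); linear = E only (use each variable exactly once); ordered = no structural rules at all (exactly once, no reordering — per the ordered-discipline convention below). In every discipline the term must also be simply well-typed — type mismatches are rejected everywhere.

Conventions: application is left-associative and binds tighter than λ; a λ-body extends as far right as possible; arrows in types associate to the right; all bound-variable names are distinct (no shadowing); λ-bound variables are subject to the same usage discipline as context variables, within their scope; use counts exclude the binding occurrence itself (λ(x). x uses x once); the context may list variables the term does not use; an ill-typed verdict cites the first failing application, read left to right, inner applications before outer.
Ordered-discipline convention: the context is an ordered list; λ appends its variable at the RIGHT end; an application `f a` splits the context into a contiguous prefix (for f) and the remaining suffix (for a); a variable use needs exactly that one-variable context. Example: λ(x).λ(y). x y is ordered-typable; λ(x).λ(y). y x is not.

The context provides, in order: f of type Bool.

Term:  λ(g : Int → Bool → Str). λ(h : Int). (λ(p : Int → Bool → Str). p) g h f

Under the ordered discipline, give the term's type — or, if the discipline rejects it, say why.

not well-typed under ordered — no ordered split (uses run p, g, h, f)
usage: f ×1, g (λ-bound) ×1, h (λ-bound) ×1, p (λ-bound) ×1
uses in reading order: p, g, h, f
typing: well-typed — term : (Int → Bool → Str) → Int → Str
summary: ordered ✗ · linear ✓ · affine ✓ · relevant ✓ · unrestricted ✓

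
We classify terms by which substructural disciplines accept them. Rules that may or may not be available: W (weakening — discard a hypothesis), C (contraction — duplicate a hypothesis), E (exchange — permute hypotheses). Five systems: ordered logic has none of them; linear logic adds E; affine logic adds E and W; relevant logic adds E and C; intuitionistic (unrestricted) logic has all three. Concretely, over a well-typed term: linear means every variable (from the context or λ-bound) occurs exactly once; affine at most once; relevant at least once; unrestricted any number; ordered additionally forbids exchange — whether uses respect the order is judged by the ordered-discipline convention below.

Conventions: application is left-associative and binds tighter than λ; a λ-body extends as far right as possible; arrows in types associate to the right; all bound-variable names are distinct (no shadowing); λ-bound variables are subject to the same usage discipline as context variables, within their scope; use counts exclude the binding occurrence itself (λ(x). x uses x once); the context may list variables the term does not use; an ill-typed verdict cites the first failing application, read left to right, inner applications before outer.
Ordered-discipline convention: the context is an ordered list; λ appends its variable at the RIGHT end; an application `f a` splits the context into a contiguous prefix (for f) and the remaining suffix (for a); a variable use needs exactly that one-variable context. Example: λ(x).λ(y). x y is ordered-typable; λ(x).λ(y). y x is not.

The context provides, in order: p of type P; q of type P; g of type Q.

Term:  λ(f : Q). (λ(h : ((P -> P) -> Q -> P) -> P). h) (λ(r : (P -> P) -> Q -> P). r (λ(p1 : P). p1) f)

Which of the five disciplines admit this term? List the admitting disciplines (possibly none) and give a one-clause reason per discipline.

admitting disciplines: affine, unrestricted
variable uses: p=0, q=0, g=0, f (bound)=1, h (bound)=1, r (bound)=1, p1 (bound)=1
left-to-right use order: h, r, p1, f
typing: well-typed at Q -> ((P -> P) -> Q -> P) -> P
ordered: ✗, p, q, g left unused
linear: ✗, p, q, g left unused
affine: ✓, none of p, q, g, f, h, r, p1 used more than once
relevant: ✗, p, q, g left unused
unrestricted: ✓, typability at Q -> ((P -> P) -> Q -> P) -> P is all that's needed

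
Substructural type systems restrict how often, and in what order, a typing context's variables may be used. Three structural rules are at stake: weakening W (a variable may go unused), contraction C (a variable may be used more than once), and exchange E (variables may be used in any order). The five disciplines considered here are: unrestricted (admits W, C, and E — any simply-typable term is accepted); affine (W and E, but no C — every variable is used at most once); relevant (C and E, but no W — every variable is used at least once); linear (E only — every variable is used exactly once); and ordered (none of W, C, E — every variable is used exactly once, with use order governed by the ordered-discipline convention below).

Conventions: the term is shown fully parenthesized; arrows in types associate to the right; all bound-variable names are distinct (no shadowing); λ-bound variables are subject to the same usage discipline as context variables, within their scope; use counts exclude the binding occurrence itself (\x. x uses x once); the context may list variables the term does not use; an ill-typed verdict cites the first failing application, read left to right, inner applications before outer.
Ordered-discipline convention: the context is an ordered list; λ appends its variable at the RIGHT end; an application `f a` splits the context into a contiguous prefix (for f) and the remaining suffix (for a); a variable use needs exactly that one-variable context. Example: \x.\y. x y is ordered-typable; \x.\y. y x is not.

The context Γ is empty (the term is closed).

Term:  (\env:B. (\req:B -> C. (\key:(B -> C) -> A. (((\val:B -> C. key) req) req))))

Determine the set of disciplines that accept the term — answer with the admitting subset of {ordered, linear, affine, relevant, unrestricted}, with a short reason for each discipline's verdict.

admitted in: unrestricted
use counts: env [bound]: 0×; req [bound]: 2×; key [bound]: 1×; val [bound]: 0×
order of uses: key, req, req
typing: the term checks, with type B -> (B -> C) -> ((B -> C) -> A) -> A
ordered ✗ (req ×2 used more than once (contraction); env, val never used (weakening))
linear ✗ (req ×2 used more than once (contraction); env, val never used (weakening))
affine ✗ (req ×2 used more than once (contraction))
relevant ✗ (env, val never used (weakening))
unrestricted ✓ (typability at B -> (B -> C) -> ((B -> C) -> A) -> A is all that's needed)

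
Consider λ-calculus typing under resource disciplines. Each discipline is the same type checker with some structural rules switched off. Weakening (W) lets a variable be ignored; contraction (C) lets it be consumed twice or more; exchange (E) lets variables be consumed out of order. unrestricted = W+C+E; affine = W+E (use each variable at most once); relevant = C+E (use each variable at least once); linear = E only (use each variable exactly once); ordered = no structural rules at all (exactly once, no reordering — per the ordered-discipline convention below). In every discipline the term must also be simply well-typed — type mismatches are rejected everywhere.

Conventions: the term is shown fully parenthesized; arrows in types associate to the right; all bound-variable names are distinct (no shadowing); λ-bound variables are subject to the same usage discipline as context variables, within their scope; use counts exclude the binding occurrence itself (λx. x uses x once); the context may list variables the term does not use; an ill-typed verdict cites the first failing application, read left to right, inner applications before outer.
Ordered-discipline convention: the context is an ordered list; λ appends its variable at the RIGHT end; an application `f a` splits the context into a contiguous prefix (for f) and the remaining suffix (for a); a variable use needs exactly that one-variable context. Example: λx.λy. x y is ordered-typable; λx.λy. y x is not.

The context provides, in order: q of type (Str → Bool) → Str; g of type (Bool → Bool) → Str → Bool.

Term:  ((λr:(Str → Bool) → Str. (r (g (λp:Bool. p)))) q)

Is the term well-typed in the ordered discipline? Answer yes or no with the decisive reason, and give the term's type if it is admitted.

no — use order r, g, p, q needs exchange
use counts: q: 1×, g: 1×, r [bound]: 1×, p [bound]: 1×
order of uses: r, g, p, q
typing: well-typed at Str
per-discipline verdicts: ordered ✗, linear ✓, affine ✓, relevant ✓, unrestricted ✓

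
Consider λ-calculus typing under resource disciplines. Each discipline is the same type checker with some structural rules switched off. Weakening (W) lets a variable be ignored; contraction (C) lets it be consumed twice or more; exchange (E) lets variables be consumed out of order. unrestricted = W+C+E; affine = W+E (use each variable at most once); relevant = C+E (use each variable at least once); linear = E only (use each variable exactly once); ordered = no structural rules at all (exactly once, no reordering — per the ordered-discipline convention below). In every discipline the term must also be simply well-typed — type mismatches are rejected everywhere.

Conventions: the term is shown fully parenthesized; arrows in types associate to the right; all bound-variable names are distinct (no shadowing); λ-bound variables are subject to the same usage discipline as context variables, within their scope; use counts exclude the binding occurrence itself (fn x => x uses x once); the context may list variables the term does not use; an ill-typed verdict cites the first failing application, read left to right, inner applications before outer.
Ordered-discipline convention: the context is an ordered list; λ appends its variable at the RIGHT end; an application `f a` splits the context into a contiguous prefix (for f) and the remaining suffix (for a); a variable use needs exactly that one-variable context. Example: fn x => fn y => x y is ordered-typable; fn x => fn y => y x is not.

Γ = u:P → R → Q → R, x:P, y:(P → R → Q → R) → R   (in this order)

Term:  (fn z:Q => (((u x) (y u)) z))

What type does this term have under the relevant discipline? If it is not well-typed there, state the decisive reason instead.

term : Q → R
counts: u ×2; x ×1; y ×1; z (λ-bound) ×1
uses in reading order: u, x, y, u, z
typing: well-typed — term : Q → R
all disciplines: ordered ✗ | linear ✗ | affine ✗ | relevant ✓ | unrestricted ✓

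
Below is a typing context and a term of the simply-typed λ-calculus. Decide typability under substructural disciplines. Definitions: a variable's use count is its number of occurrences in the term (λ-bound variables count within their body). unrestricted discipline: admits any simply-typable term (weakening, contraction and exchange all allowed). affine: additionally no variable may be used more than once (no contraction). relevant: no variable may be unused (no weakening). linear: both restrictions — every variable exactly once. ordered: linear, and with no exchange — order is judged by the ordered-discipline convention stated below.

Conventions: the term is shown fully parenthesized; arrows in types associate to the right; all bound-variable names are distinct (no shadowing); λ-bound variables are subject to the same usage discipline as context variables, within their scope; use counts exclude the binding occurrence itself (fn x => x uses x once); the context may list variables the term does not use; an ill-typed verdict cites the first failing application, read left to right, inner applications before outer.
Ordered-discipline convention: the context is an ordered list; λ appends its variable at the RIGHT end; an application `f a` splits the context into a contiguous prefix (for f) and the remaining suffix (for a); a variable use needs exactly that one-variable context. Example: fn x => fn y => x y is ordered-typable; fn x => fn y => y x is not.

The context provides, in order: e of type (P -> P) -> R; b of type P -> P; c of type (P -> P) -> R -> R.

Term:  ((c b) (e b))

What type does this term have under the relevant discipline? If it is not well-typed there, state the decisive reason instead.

term : R
use counts: e: 1; b: 2; c: 1
use order (left to right): c, b, e, b
typing: the term checks, with type R
per-discipline verdicts: ordered ✗ | linear ✗ | affine ✗ | relevant ✓ | unrestricted ✓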